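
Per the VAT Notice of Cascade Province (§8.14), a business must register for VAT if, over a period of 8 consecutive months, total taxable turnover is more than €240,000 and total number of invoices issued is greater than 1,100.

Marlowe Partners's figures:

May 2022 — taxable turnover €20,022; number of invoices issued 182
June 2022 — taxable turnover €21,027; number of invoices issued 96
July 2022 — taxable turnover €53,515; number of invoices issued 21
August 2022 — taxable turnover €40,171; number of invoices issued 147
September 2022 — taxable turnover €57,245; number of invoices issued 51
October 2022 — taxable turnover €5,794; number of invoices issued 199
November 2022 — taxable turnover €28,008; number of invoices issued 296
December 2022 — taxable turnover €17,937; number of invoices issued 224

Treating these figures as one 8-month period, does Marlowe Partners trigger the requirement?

Yes

Total taxable turnover: €20,022 + €21,027 + €53,515 + €40,171 + €57,245 + €5,794 + €28,008 + €17,937 = €243,719 (> €240,000).
Total number of invoices issued: 182 + 96 + 21 + 147 + 51 + 199 + 296 + 224 = 1,216 (> 1,100).
The test is 'and': both thresholds are exceeded.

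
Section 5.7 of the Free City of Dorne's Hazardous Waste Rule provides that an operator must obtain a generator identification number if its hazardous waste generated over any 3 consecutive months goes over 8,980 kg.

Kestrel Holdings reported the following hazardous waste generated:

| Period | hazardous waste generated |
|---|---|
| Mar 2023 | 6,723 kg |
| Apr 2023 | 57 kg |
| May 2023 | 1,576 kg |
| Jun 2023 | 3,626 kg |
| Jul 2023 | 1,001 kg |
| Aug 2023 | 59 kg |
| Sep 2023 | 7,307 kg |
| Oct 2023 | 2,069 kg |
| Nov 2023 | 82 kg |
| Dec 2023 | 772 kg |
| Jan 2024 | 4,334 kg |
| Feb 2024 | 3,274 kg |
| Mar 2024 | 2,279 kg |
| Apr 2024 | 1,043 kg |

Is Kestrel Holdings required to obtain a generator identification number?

Yes

Mar 2023–May 2023: 6,723 kg + 57 kg + 1,576 kg = 8,356 kg (under)
Apr 2023–Jun 2023: 57 kg + 1,576 kg + 3,626 kg = 5,259 kg (under)
May 2023–Jul 2023: 1,576 kg + 3,626 kg + 1,001 kg = 6,203 kg (under)
Jun 2023–Aug 2023: 3,626 kg + 1,001 kg + 59 kg = 4,686 kg (under)
Jul 2023–Sep 2023: 1,001 kg + 59 kg + 7,307 kg = 8,367 kg (under)
Aug 2023–Oct 2023: 59 kg + 7,307 kg + 2,069 kg = 9,435 kg (over)
Sep 2023–Nov 2023: 7,307 kg + 2,069 kg + 82 kg = 9,458 kg (over)
Oct 2023–Dec 2023: 2,069 kg + 82 kg + 772 kg = 2,923 kg (under)
Nov 2023–Jan 2024: 82 kg + 772 kg + 4,334 kg = 5,188 kg (under)
Dec 2023–Feb 2024: 772 kg + 4,334 kg + 3,274 kg = 8,380 kg (under)
Jan 2024–Mar 2024: 4,334 kg + 3,274 kg + 2,279 kg = 9,887 kg (over)
Feb 2024–Apr 2024: 3,274 kg + 2,279 kg + 1,043 kg = 6,596 kg (under)
At least one window exceeds 8,980 kg.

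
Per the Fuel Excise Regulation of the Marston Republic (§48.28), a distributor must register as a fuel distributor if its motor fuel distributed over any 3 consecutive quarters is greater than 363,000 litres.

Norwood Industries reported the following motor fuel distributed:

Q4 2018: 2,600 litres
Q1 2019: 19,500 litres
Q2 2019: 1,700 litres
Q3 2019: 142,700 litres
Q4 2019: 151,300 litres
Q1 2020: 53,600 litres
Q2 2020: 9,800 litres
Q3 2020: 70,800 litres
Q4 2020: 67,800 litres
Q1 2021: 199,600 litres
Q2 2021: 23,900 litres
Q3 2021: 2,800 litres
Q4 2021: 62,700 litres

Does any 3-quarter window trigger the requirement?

Q4 2018–Q2 2019: 2,600 litres + 19,500 litres + 1,700 litres = 23,800 litres (under)
Q1 2019–Q3 2019: 19,500 litres + 1,700 litres + 142,700 litres = 163,900 litres (under)
Q2 2019–Q4 2019: 1,700 litres + 142,700 litres + 151,300 litres = 295,700 litres (under)
Q3 2019–Q1 2020: 142,700 litres + 151,300 litres + 53,600 litres = 347,600 litres (under)
Q4 2019–Q2 2020: 151,300 litres + 53,600 litres + 9,800 litres = 214,700 litres (under)
Q1 2020–Q3 2020: 53,600 litres + 9,800 litres + 70,800 litres = 134,200 litres (under)
Q2 2020–Q4 2020: 9,800 litres + 70,800 litres + 67,800 litres = 148,400 litres (under)
Q3 2020–Q1 2021: 70,800 litres + 67,800 litres + 199,600 litres = 338,200 litres (under)
Q4 2020–Q2 2021: 67,800 litres + 199,600 litres + 23,900 litres = 291,300 litres (under)
Q1 2021–Q3 2021: 199,600 litres + 23,900 litres + 2,800 litres = 226,300 litres (under)
Q2 2021–Q4 2021: 23,900 litres + 2,800 litres + 62,700 litres = 89,400 litres (under)
No window exceeds 363,000 litres.

No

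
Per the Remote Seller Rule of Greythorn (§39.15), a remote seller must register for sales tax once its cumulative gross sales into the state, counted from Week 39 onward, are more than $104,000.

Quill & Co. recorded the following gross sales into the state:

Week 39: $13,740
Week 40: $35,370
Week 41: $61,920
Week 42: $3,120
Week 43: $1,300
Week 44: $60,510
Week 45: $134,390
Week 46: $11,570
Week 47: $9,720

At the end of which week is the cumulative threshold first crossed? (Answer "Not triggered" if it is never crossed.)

Week 41

Through Week 39: $13,740
Through Week 40: $49,110
Through Week 41: $111,030 ← exceeds threshold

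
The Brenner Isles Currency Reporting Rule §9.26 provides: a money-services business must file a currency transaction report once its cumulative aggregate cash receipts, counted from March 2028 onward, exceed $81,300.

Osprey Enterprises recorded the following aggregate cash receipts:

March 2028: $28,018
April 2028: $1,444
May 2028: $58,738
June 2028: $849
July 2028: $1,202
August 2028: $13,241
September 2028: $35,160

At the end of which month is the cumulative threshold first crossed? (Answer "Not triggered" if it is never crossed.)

Through March 2028: $28,018
Through April 2028: $29,462
Through May 2028: $88,200 ← exceeds threshold

May 2028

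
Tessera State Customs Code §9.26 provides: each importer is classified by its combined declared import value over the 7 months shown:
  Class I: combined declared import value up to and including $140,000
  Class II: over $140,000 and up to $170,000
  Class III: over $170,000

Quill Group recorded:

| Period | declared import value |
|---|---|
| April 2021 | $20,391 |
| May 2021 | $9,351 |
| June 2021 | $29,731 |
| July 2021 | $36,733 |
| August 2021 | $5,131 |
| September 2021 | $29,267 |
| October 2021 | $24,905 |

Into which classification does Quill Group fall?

Combined declared import value: $20,391 + $9,351 + $29,731 + $36,733 + $5,131 + $29,267 + $24,905 = $155,509.
$140,000 < $155,509 ≤ $170,000, so Class II applies.

Class II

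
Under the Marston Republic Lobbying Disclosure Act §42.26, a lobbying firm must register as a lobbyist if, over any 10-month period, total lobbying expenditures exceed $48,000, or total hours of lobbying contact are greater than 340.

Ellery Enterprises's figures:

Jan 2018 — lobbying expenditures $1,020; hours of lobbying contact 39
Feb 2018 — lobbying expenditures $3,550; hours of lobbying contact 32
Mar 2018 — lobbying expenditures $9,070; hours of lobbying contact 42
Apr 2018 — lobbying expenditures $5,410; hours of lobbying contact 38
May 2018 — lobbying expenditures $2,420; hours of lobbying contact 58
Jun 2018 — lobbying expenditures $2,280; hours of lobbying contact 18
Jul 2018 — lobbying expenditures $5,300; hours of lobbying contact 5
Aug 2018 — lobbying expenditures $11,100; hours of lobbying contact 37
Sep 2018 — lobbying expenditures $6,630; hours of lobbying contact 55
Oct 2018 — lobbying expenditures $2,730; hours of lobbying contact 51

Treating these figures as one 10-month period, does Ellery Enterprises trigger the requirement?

Yes

Total lobbying expenditures: $1,020 + $3,550 + $9,070 + $5,410 + $2,420 + $2,280 + $5,300 + $11,100 + $6,630 + $2,730 = $49,510 (> $48,000).
Total hours of lobbying contact: 39 + 32 + 42 + 38 + 58 + 18 + 5 + 37 + 55 + 51 = 375 (> 340).
The test is 'or': at least one threshold is exceeded.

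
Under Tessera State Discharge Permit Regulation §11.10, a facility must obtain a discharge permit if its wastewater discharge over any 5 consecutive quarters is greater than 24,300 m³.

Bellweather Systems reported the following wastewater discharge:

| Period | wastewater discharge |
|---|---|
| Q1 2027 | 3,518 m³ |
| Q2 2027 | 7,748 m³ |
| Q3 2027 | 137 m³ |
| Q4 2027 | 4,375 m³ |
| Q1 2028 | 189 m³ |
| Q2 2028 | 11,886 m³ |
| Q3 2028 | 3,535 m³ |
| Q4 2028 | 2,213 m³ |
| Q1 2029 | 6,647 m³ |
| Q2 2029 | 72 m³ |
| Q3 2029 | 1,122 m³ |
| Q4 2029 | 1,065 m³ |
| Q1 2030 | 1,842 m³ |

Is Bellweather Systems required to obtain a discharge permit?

Yes

Q1 2027–Q1 2028: 3,518 m³ + 7,748 m³ + 137 m³ + 4,375 m³ + 189 m³ = 15,967 m³ (under)
Q2 2027–Q2 2028: 7,748 m³ + 137 m³ + 4,375 m³ + 189 m³ + 11,886 m³ = 24,335 m³ (over)
Q3 2027–Q3 2028: 137 m³ + 4,375 m³ + 189 m³ + 11,886 m³ + 3,535 m³ = 20,122 m³ (under)
Q4 2027–Q4 2028: 4,375 m³ + 189 m³ + 11,886 m³ + 3,535 m³ + 2,213 m³ = 22,198 m³ (under)
Q1 2028–Q1 2029: 189 m³ + 11,886 m³ + 3,535 m³ + 2,213 m³ + 6,647 m³ = 24,470 m³ (over)
Q2 2028–Q2 2029: 11,886 m³ + 3,535 m³ + 2,213 m³ + 6,647 m³ + 72 m³ = 24,353 m³ (over)
Q3 2028–Q3 2029: 3,535 m³ + 2,213 m³ + 6,647 m³ + 72 m³ + 1,122 m³ = 13,589 m³ (under)
Q4 2028–Q4 2029: 2,213 m³ + 6,647 m³ + 72 m³ + 1,122 m³ + 1,065 m³ = 11,119 m³ (under)
Q1 2029–Q1 2030: 6,647 m³ + 72 m³ + 1,122 m³ + 1,065 m³ + 1,842 m³ = 10,748 m³ (under)
At least one window exceeds 24,300 m³.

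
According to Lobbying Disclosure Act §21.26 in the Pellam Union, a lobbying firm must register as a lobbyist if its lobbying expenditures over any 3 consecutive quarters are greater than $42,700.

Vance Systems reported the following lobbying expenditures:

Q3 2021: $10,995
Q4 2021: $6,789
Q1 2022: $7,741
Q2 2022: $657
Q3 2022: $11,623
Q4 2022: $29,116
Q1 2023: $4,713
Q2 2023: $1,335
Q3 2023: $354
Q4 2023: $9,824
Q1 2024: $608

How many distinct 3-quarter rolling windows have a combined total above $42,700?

1

Q3 2021–Q1 2022: $10,995 + $6,789 + $7,741 = $25,525 (under)
Q4 2021–Q2 2022: $6,789 + $7,741 + $657 = $15,187 (under)
Q1 2022–Q3 2022: $7,741 + $657 + $11,623 = $20,021 (under)
Q2 2022–Q4 2022: $657 + $11,623 + $29,116 = $41,396 (under)
Q3 2022–Q1 2023: $11,623 + $29,116 + $4,713 = $45,452 (over)
Q4 2022–Q2 2023: $29,116 + $4,713 + $1,335 = $35,164 (under)
Q1 2023–Q3 2023: $4,713 + $1,335 + $354 = $6,402 (under)
Q2 2023–Q4 2023: $1,335 + $354 + $9,824 = $11,513 (under)
Q3 2023–Q1 2024: $354 + $9,824 + $608 = $10,786 (under)
1 window exceeds the threshold.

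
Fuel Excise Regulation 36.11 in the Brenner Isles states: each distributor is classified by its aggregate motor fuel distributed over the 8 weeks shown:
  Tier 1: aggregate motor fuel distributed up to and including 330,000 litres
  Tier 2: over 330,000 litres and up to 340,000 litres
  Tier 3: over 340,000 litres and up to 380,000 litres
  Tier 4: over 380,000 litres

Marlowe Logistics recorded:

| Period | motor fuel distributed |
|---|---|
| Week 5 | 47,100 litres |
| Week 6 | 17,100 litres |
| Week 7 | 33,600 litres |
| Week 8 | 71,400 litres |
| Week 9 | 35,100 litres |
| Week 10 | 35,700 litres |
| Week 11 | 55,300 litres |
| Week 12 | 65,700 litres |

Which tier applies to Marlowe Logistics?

Aggregate motor fuel distributed: 47,100 litres + 17,100 litres + 33,600 litres + 71,400 litres + 35,100 litres + 35,700 litres + 55,300 litres + 65,700 litres = 361,000 litres.
340,000 litres < 361,000 litres ≤ 380,000 litres, so Tier 3 applies.

Tier 3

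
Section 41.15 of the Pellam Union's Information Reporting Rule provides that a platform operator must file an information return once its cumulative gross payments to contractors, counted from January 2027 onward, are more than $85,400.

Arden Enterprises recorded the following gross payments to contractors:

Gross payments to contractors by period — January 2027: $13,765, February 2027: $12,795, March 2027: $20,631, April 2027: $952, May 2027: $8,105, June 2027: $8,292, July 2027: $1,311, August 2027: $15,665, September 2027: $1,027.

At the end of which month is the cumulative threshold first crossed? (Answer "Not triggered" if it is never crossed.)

Not triggered

Through January 2027: $13,765
Through February 2027: $26,560
Through March 2027: $47,191
Through April 2027: $48,143
Through May 2027: $56,248
Through June 2027: $64,540
Through July 2027: $65,851
Through August 2027: $81,516
Through September 2027: $82,543
Final cumulative total $82,543 ≤ $85,400; the threshold is never exceeded.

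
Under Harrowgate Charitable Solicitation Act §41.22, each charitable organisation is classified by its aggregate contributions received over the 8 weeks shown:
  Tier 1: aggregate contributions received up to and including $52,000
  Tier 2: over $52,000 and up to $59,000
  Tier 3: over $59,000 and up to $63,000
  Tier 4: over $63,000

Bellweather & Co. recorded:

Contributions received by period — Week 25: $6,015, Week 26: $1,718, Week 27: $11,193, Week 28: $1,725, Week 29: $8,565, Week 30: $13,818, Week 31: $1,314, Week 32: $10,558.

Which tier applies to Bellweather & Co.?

Aggregate contributions received: $6,015 + $1,718 + $11,193 + $1,725 + $8,565 + $13,818 + $1,314 + $10,558 = $54,906.
$52,000 < $54,906 ≤ $59,000, so Tier 2 applies.

Tier 2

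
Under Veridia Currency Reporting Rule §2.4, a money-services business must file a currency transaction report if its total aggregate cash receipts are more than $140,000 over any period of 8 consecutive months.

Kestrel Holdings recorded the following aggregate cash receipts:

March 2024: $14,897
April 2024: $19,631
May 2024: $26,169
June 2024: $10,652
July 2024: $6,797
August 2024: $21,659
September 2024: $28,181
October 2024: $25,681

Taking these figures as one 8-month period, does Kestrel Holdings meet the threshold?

Total aggregate cash receipts: $14,897 + $19,631 + $26,169 + $10,652 + $6,797 + $21,659 + $28,181 + $25,681 = $153,667.
$153,667 > $140,000, so the threshold is exceeded.

Yes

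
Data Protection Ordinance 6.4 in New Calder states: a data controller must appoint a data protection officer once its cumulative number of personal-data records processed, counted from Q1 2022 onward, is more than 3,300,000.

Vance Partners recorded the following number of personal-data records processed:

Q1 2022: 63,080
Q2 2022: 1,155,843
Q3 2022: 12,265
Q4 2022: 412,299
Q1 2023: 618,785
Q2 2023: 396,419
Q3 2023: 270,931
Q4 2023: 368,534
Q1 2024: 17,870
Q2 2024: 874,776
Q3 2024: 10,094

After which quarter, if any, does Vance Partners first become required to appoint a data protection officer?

Q1 2024

Through Q1 2022: 63,080
Through Q2 2022: 1,218,923
Through Q3 2022: 1,231,188
Through Q4 2022: 1,643,487
Through Q1 2023: 2,262,272
Through Q2 2023: 2,658,691
Through Q3 2023: 2,929,622
Through Q4 2023: 3,298,156
Through Q1 2024: 3,316,026 ← exceeds threshold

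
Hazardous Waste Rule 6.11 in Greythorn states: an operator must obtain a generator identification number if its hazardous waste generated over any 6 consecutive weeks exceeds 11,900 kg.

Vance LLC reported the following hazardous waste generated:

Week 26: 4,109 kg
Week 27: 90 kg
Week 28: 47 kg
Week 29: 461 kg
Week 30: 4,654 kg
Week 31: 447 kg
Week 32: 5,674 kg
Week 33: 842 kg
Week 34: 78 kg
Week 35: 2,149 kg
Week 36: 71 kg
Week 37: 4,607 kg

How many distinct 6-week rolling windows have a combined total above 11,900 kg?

Week 26–Week 31: 4,109 kg + 90 kg + 47 kg + 461 kg + 4,654 kg + 447 kg = 9,808 kg (under)
Week 27–Week 32: 90 kg + 47 kg + 461 kg + 4,654 kg + 447 kg + 5,674 kg = 11,373 kg (under)
Week 28–Week 33: 47 kg + 461 kg + 4,654 kg + 447 kg + 5,674 kg + 842 kg = 12,125 kg (over)
Week 29–Week 34: 461 kg + 4,654 kg + 447 kg + 5,674 kg + 842 kg + 78 kg = 12,156 kg (over)
Week 30–Week 35: 4,654 kg + 447 kg + 5,674 kg + 842 kg + 78 kg + 2,149 kg = 13,844 kg (over)
Week 31–Week 36: 447 kg + 5,674 kg + 842 kg + 78 kg + 2,149 kg + 71 kg = 9,261 kg (under)
Week 32–Week 37: 5,674 kg + 842 kg + 78 kg + 2,149 kg + 71 kg + 4,607 kg = 13,421 kg (over)
4 windows exceed the threshold.

4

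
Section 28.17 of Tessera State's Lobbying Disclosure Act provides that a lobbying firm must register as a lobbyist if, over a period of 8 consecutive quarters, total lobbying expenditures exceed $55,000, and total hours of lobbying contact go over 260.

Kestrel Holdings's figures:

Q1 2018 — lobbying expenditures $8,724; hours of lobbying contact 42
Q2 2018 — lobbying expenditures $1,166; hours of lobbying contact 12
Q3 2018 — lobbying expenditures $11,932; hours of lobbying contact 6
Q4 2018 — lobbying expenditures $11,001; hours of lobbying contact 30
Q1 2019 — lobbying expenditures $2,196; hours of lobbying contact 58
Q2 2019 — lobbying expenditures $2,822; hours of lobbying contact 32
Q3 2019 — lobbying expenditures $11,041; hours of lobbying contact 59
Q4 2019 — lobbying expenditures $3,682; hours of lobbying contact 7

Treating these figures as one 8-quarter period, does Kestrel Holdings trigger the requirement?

No

Total lobbying expenditures: $8,724 + $1,166 + $11,932 + $11,001 + $2,196 + $2,822 + $11,041 + $3,682 = $52,564 (≤ $55,000).
Total hours of lobbying contact: 42 + 12 + 6 + 30 + 58 + 32 + 59 + 7 = 246 (≤ 260).
The test is 'and': the rule requires both, and at least one is not exceeded.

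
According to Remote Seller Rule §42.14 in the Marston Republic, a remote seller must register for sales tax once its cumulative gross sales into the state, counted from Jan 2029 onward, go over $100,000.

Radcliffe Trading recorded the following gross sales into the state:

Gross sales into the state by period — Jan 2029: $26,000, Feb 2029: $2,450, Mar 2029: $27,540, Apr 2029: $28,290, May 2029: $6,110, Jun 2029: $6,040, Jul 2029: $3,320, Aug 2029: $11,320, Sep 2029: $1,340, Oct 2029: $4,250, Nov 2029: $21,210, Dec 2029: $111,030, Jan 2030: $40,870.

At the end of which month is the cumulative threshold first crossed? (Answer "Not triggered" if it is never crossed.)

Through Jan 2029: $26,000
Through Feb 2029: $28,450
Through Mar 2029: $55,990
Through Apr 2029: $84,280
Through May 2029: $90,390
Through Jun 2029: $96,430
Through Jul 2029: $99,750
Through Aug 2029: $111,070 ← exceeds threshold

Aug 2029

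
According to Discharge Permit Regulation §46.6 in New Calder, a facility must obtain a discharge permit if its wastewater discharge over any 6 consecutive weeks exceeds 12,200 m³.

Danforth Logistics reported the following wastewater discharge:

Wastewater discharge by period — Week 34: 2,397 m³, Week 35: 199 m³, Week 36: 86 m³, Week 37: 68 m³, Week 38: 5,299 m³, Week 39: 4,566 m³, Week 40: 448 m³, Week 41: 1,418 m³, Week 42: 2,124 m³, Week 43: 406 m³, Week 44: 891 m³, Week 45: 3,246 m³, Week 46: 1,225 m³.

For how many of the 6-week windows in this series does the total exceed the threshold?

3

Week 34–Week 39: 2,397 m³ + 199 m³ + 86 m³ + 68 m³ + 5,299 m³ + 4,566 m³ = 12,615 m³ (over)
Week 35–Week 40: 199 m³ + 86 m³ + 68 m³ + 5,299 m³ + 4,566 m³ + 448 m³ = 10,666 m³ (under)
Week 36–Week 41: 86 m³ + 68 m³ + 5,299 m³ + 4,566 m³ + 448 m³ + 1,418 m³ = 11,885 m³ (under)
Week 37–Week 42: 68 m³ + 5,299 m³ + 4,566 m³ + 448 m³ + 1,418 m³ + 2,124 m³ = 13,923 m³ (over)
Week 38–Week 43: 5,299 m³ + 4,566 m³ + 448 m³ + 1,418 m³ + 2,124 m³ + 406 m³ = 14,261 m³ (over)
Week 39–Week 44: 4,566 m³ + 448 m³ + 1,418 m³ + 2,124 m³ + 406 m³ + 891 m³ = 9,853 m³ (under)
Week 40–Week 45: 448 m³ + 1,418 m³ + 2,124 m³ + 406 m³ + 891 m³ + 3,246 m³ = 8,533 m³ (under)
Week 41–Week 46: 1,418 m³ + 2,124 m³ + 406 m³ + 891 m³ + 3,246 m³ + 1,225 m³ = 9,310 m³ (under)
3 windows exceed the threshold.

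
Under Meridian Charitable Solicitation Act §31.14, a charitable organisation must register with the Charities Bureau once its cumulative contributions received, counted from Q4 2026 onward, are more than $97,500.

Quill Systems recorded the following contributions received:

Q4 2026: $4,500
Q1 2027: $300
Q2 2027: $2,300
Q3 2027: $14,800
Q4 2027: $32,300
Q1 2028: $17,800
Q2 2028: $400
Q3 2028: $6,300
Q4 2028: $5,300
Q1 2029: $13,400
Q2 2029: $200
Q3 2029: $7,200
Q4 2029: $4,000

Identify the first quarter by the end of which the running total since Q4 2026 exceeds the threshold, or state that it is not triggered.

Through Q4 2026: $4,500
Through Q1 2027: $4,800
Through Q2 2027: $7,100
Through Q3 2027: $21,900
Through Q4 2027: $54,200
Through Q1 2028: $72,000
Through Q2 2028: $72,400
Through Q3 2028: $78,700
Through Q4 2028: $84,000
Through Q1 2029: $97,400
Through Q2 2029: $97,600 ← exceeds threshold

Q2 2029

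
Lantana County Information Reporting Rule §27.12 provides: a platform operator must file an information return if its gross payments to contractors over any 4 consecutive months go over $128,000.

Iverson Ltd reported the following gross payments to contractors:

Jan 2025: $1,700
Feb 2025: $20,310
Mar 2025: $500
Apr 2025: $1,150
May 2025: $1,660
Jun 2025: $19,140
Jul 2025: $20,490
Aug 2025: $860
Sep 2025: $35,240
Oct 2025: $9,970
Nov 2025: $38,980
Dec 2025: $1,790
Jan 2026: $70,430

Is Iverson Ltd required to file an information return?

No

Jan 2025–Apr 2025: $1,700 + $20,310 + $500 + $1,150 = $23,660 (under)
Feb 2025–May 2025: $20,310 + $500 + $1,150 + $1,660 = $23,620 (under)
Mar 2025–Jun 2025: $500 + $1,150 + $1,660 + $19,140 = $22,450 (under)
Apr 2025–Jul 2025: $1,150 + $1,660 + $19,140 + $20,490 = $42,440 (under)
May 2025–Aug 2025: $1,660 + $19,140 + $20,490 + $860 = $42,150 (under)
Jun 2025–Sep 2025: $19,140 + $20,490 + $860 + $35,240 = $75,730 (under)
Jul 2025–Oct 2025: $20,490 + $860 + $35,240 + $9,970 = $66,560 (under)
Aug 2025–Nov 2025: $860 + $35,240 + $9,970 + $38,980 = $85,050 (under)
Sep 2025–Dec 2025: $35,240 + $9,970 + $38,980 + $1,790 = $85,980 (under)
Oct 2025–Jan 2026: $9,970 + $38,980 + $1,790 + $70,430 = $121,170 (under)
No window exceeds $128,000.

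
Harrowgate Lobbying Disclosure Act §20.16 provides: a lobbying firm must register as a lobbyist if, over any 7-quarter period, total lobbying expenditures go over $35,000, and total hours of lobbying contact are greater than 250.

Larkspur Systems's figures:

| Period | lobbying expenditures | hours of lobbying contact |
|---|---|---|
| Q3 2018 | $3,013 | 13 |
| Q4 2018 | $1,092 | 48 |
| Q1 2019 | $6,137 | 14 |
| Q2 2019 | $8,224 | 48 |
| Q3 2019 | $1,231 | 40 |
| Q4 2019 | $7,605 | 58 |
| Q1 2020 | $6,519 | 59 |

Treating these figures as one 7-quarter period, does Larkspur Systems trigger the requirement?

Total lobbying expenditures: $3,013 + $1,092 + $6,137 + $8,224 + $1,231 + $7,605 + $6,519 = $33,821 (≤ $35,000).
Total hours of lobbying contact: 13 + 48 + 14 + 48 + 40 + 58 + 59 = 280 (> 250).
The test is 'and': the rule requires both, and at least one is not exceeded.

No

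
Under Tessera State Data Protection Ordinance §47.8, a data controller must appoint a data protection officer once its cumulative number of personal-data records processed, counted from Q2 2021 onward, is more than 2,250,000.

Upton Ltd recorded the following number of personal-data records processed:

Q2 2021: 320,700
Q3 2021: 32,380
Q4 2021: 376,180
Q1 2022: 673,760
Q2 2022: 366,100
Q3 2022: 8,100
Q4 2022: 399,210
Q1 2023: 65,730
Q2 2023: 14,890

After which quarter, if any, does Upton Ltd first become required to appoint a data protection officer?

Q2 2023

Through Q2 2021: 320,700
Through Q3 2021: 353,080
Through Q4 2021: 729,260
Through Q1 2022: 1,403,020
Through Q2 2022: 1,769,120
Through Q3 2022: 1,777,220
Through Q4 2022: 2,176,430
Through Q1 2023: 2,242,160
Through Q2 2023: 2,257,050 ← exceeds threshold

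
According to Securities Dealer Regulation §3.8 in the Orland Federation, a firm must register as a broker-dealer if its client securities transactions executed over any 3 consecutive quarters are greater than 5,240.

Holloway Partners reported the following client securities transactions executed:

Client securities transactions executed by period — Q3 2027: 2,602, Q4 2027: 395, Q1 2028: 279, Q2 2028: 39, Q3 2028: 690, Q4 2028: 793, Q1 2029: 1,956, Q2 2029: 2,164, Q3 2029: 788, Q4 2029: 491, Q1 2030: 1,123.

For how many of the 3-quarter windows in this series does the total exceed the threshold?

Q3 2027–Q1 2028: 2,602 + 395 + 279 = 3,276 (under)
Q4 2027–Q2 2028: 395 + 279 + 39 = 713 (under)
Q1 2028–Q3 2028: 279 + 39 + 690 = 1,008 (under)
Q2 2028–Q4 2028: 39 + 690 + 793 = 1,522 (under)
Q3 2028–Q1 2029: 690 + 793 + 1,956 = 3,439 (under)
Q4 2028–Q2 2029: 793 + 1,956 + 2,164 = 4,913 (under)
Q1 2029–Q3 2029: 1,956 + 2,164 + 788 = 4,908 (under)
Q2 2029–Q4 2029: 2,164 + 788 + 491 = 3,443 (under)
Q3 2029–Q1 2030: 788 + 491 + 1,123 = 2,402 (under)
0 windows exceed the threshold.

0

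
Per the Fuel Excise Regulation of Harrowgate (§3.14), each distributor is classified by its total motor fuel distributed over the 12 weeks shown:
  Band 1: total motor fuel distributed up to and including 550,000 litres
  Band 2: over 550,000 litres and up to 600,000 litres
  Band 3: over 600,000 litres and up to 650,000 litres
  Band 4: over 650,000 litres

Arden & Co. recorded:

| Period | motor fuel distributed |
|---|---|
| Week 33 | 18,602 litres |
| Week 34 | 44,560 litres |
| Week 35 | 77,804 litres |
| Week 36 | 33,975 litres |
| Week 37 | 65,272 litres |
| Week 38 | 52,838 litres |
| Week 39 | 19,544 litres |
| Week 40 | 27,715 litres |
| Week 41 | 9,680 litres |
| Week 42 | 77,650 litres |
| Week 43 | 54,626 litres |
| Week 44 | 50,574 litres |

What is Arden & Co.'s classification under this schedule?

Total motor fuel distributed: 18,602 litres + 44,560 litres + 77,804 litres + 33,975 litres + 65,272 litres + 52,838 litres + 19,544 litres + 27,715 litres + 9,680 litres + 77,650 litres + 54,626 litres + 50,574 litres = 532,840 litres.
532,840 litres ≤ 550,000 litres, so Band 1 applies.

Band 1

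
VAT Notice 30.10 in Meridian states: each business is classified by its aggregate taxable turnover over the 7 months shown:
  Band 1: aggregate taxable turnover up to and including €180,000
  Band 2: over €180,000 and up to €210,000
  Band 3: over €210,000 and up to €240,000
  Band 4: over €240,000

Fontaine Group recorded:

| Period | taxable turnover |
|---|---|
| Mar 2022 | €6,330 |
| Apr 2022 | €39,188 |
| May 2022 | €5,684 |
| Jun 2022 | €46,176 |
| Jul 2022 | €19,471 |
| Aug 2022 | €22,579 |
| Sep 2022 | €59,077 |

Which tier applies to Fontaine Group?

Band 2

Aggregate taxable turnover: €6,330 + €39,188 + €5,684 + €46,176 + €19,471 + €22,579 + €59,077 = €198,505.
€180,000 < €198,505 ≤ €210,000, so Band 2 applies.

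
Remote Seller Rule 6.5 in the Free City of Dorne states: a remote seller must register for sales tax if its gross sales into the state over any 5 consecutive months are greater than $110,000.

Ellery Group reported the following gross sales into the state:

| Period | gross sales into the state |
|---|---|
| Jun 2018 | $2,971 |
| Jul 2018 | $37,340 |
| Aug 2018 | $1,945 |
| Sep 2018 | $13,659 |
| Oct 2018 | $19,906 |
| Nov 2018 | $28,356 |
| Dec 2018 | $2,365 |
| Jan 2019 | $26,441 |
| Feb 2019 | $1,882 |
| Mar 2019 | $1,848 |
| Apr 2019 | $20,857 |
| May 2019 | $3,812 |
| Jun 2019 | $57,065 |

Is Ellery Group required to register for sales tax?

No

Jun 2018–Oct 2018: $2,971 + $37,340 + $1,945 + $13,659 + $19,906 = $75,821 (under)
Jul 2018–Nov 2018: $37,340 + $1,945 + $13,659 + $19,906 + $28,356 = $101,206 (under)
Aug 2018–Dec 2018: $1,945 + $13,659 + $19,906 + $28,356 + $2,365 = $66,231 (under)
Sep 2018–Jan 2019: $13,659 + $19,906 + $28,356 + $2,365 + $26,441 = $90,727 (under)
Oct 2018–Feb 2019: $19,906 + $28,356 + $2,365 + $26,441 + $1,882 = $78,950 (under)
Nov 2018–Mar 2019: $28,356 + $2,365 + $26,441 + $1,882 + $1,848 = $60,892 (under)
Dec 2018–Apr 2019: $2,365 + $26,441 + $1,882 + $1,848 + $20,857 = $53,393 (under)
Jan 2019–May 2019: $26,441 + $1,882 + $1,848 + $20,857 + $3,812 = $54,840 (under)
Feb 2019–Jun 2019: $1,882 + $1,848 + $20,857 + $3,812 + $57,065 = $85,464 (under)
No window exceeds $110,000.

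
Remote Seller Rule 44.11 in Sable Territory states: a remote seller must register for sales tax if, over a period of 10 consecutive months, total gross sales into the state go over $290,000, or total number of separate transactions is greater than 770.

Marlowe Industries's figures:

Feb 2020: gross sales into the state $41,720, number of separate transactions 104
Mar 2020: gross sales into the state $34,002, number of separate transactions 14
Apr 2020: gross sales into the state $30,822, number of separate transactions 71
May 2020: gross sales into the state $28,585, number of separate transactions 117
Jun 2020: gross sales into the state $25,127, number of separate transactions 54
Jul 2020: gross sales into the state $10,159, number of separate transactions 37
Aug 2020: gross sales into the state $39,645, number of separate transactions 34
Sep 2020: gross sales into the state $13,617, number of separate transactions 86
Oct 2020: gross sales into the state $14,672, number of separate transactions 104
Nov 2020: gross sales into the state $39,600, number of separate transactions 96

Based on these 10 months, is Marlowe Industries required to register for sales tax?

No

Total gross sales into the state: $41,720 + $34,002 + $30,822 + $28,585 + $25,127 + $10,159 + $39,645 + $13,617 + $14,672 + $39,600 = $277,949 (≤ $290,000).
Total number of separate transactions: 104 + 14 + 71 + 117 + 54 + 37 + 34 + 86 + 104 + 96 = 717 (≤ 770).
The test is 'or': neither threshold is exceeded.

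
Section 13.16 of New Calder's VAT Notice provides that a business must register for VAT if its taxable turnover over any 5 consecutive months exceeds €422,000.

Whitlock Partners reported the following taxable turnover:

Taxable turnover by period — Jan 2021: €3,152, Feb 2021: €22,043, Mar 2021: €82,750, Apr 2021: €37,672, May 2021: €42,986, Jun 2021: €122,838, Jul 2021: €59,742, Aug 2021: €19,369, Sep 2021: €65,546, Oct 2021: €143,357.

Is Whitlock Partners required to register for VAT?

Jan 2021–May 2021: €3,152 + €22,043 + €82,750 + €37,672 + €42,986 = €188,603 (under)
Feb 2021–Jun 2021: €22,043 + €82,750 + €37,672 + €42,986 + €122,838 = €308,289 (under)
Mar 2021–Jul 2021: €82,750 + €37,672 + €42,986 + €122,838 + €59,742 = €345,988 (under)
Apr 2021–Aug 2021: €37,672 + €42,986 + €122,838 + €59,742 + €19,369 = €282,607 (under)
May 2021–Sep 2021: €42,986 + €122,838 + €59,742 + €19,369 + €65,546 = €310,481 (under)
Jun 2021–Oct 2021: €122,838 + €59,742 + €19,369 + €65,546 + €143,357 = €410,852 (under)
No window exceeds €422,000.

No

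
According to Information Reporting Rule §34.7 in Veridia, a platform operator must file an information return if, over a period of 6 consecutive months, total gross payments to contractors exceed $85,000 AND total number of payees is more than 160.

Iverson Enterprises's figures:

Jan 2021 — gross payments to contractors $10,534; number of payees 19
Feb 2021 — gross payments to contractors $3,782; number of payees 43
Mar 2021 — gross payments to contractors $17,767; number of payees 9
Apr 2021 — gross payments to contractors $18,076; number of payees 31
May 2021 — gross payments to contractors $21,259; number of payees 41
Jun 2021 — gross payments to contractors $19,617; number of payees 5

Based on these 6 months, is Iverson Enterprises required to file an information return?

No

Total gross payments to contractors: $10,534 + $3,782 + $17,767 + $18,076 + $21,259 + $19,617 = $91,035 (> $85,000).
Total number of payees: 19 + 43 + 9 + 31 + 41 + 5 = 148 (≤ 160).
The test is 'and': the rule requires both, and at least one is not exceeded.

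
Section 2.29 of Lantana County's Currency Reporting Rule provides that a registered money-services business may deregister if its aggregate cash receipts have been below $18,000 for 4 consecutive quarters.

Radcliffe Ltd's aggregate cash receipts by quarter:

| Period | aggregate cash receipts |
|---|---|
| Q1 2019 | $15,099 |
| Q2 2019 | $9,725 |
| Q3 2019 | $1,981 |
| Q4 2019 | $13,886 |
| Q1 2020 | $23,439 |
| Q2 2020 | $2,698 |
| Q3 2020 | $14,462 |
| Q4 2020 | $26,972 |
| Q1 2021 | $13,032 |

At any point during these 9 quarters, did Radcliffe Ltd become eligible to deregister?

Quarters below $18,000: Q1 2019, Q2 2019, Q3 2019, Q4 2019, Q2 2020, Q3 2020, Q1 2021.
Longest run of consecutive quarters below the threshold: 4.
4 ≥ 4, so Radcliffe Ltd became eligible.

Yes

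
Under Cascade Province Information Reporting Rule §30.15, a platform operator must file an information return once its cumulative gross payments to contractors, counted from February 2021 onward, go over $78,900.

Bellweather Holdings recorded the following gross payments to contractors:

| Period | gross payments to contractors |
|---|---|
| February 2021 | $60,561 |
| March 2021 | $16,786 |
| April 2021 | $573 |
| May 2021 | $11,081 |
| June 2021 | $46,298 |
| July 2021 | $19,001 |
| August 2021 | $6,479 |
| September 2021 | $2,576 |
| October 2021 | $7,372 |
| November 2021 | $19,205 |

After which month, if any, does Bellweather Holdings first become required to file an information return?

May 2021

Through February 2021: $60,561
Through March 2021: $77,347
Through April 2021: $77,920
Through May 2021: $89,001 ← exceeds threshold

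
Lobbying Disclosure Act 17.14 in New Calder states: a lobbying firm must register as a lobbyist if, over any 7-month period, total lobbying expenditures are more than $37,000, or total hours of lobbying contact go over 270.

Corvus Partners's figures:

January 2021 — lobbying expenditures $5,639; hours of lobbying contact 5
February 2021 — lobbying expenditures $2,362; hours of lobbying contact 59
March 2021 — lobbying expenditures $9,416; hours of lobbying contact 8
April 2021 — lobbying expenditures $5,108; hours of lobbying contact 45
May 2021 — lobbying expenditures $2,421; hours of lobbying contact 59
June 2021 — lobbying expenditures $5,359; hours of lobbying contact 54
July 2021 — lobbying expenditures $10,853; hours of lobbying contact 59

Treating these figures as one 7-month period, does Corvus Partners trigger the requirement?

Total lobbying expenditures: $5,639 + $2,362 + $9,416 + $5,108 + $2,421 + $5,359 + $10,853 = $41,158 (> $37,000).
Total hours of lobbying contact: 5 + 59 + 8 + 45 + 59 + 54 + 59 = 289 (> 270).
The test is 'or': at least one threshold is exceeded.

Yes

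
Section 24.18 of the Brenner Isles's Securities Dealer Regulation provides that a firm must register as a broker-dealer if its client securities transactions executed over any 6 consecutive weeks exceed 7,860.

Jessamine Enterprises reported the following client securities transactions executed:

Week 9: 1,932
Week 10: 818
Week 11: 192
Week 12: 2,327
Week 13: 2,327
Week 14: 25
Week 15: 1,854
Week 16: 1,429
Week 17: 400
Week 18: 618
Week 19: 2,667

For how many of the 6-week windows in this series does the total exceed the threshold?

Week 9–Week 14: 1,932 + 818 + 192 + 2,327 + 2,327 + 25 = 7,621 (under)
Week 10–Week 15: 818 + 192 + 2,327 + 2,327 + 25 + 1,854 = 7,543 (under)
Week 11–Week 16: 192 + 2,327 + 2,327 + 25 + 1,854 + 1,429 = 8,154 (over)
Week 12–Week 17: 2,327 + 2,327 + 25 + 1,854 + 1,429 + 400 = 8,362 (over)
Week 13–Week 18: 2,327 + 25 + 1,854 + 1,429 + 400 + 618 = 6,653 (under)
Week 14–Week 19: 25 + 1,854 + 1,429 + 400 + 618 + 2,667 = 6,993 (under)
2 windows exceed the threshold.

2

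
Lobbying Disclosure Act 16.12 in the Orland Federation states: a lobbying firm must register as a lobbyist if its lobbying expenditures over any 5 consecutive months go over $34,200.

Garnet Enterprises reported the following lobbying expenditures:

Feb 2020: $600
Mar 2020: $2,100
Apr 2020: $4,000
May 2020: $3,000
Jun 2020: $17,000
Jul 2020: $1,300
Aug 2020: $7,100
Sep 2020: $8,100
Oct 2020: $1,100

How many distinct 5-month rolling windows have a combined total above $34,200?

2

Feb 2020–Jun 2020: $600 + $2,100 + $4,000 + $3,000 + $17,000 = $26,700 (under)
Mar 2020–Jul 2020: $2,100 + $4,000 + $3,000 + $17,000 + $1,300 = $27,400 (under)
Apr 2020–Aug 2020: $4,000 + $3,000 + $17,000 + $1,300 + $7,100 = $32,400 (under)
May 2020–Sep 2020: $3,000 + $17,000 + $1,300 + $7,100 + $8,100 = $36,500 (over)
Jun 2020–Oct 2020: $17,000 + $1,300 + $7,100 + $8,100 + $1,100 = $34,600 (over)
2 windows exceed the threshold.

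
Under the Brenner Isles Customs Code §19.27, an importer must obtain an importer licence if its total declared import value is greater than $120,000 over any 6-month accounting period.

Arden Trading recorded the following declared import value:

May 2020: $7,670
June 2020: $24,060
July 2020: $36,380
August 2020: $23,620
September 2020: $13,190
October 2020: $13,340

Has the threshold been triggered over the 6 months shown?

Total declared import value: $7,670 + $24,060 + $36,380 + $23,620 + $13,190 + $13,340 = $118,260.
$118,260 ≤ $120,000, so the threshold is not exceeded.

No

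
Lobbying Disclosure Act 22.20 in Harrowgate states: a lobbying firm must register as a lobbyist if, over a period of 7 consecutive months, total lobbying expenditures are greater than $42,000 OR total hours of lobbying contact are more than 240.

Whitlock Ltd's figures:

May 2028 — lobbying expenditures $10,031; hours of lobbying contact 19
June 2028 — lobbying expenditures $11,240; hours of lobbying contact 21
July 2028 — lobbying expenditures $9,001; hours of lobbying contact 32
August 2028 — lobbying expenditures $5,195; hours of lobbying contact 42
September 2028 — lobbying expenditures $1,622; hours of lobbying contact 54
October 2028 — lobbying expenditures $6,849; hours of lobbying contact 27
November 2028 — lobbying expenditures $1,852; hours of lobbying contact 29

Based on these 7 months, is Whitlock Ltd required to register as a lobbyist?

Total lobbying expenditures: $10,031 + $11,240 + $9,001 + $5,195 + $1,622 + $6,849 + $1,852 = $45,790 (> $42,000).
Total hours of lobbying contact: 19 + 21 + 32 + 42 + 54 + 27 + 29 = 224 (≤ 240).
The test is 'or': at least one threshold is exceeded.

Yes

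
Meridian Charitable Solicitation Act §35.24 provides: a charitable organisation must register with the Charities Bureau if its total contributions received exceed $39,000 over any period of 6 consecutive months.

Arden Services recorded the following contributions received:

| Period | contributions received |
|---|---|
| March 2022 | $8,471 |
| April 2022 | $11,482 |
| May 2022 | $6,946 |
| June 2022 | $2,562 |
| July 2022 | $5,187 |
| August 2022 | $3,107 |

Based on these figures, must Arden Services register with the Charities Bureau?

Total contributions received: $8,471 + $11,482 + $6,946 + $2,562 + $5,187 + $3,107 = $37,755.
$37,755 ≤ $39,000, so the threshold is not exceeded.

No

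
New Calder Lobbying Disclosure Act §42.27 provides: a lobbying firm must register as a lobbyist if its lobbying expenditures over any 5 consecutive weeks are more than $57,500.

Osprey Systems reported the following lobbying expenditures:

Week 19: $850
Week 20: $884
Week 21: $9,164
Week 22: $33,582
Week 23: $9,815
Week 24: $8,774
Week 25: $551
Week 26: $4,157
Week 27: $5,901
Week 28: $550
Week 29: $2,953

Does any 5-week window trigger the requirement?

Week 19–Week 23: $850 + $884 + $9,164 + $33,582 + $9,815 = $54,295 (under)
Week 20–Week 24: $884 + $9,164 + $33,582 + $9,815 + $8,774 = $62,219 (over)
Week 21–Week 25: $9,164 + $33,582 + $9,815 + $8,774 + $551 = $61,886 (over)
Week 22–Week 26: $33,582 + $9,815 + $8,774 + $551 + $4,157 = $56,879 (under)
Week 23–Week 27: $9,815 + $8,774 + $551 + $4,157 + $5,901 = $29,198 (under)
Week 24–Week 28: $8,774 + $551 + $4,157 + $5,901 + $550 = $19,933 (under)
Week 25–Week 29: $551 + $4,157 + $5,901 + $550 + $2,953 = $14,112 (under)
At least one window exceeds $57,500.

Yes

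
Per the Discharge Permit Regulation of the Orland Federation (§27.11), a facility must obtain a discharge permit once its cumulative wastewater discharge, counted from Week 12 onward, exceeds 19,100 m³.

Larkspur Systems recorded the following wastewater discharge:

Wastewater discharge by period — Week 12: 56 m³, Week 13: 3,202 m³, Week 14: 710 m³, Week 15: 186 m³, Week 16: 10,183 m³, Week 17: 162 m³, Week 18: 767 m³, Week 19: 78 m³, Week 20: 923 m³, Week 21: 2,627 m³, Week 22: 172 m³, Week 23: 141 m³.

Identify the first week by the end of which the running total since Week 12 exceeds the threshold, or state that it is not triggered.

Week 23

Through Week 12: 56 m³
Through Week 13: 3,258 m³
Through Week 14: 3,968 m³
Through Week 15: 4,154 m³
Through Week 16: 14,337 m³
Through Week 17: 14,499 m³
Through Week 18: 15,266 m³
Through Week 19: 15,344 m³
Through Week 20: 16,267 m³
Through Week 21: 18,894 m³
Through Week 22: 19,066 m³
Through Week 23: 19,207 m³ ← exceeds threshold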